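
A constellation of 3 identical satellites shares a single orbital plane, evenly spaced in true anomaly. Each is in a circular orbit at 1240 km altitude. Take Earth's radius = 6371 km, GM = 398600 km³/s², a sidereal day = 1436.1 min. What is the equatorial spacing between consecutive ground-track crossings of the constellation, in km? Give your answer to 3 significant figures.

Semi-major axis a = 6371 + 1240 = 7611 km. Period T = 2π√(a³/μ) = 2π√(7611³/398600) = 6608.1 s = 110.13 min.
Single-satellite node shift = (6608.1/86166) × 360° = 27.61°.
With 3 satellites evenly phased, successive equator crossings are 27.61/3 = 9.203° apart.
That is 9.203 × 111.2 = 1023 km at the equator.

1020 km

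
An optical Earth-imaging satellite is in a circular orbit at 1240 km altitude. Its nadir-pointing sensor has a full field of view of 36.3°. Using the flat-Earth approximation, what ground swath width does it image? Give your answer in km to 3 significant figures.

Half-angle = 36.3°/2 = 18.15°.
Swath width ≈ 2h·tan(θ/2) = 2 × 1240 × tan(18.15°) = 813.0 km.

813 km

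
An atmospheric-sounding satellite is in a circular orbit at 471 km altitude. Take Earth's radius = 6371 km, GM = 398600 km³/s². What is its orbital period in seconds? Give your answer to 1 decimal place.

5632.3 seconds

Semi-major axis a = 6371 + 471 = 6842 km. Period T = 2π√(a³/μ) = 2π√(6842³/398600) = 5632.3 s = 93.87 min.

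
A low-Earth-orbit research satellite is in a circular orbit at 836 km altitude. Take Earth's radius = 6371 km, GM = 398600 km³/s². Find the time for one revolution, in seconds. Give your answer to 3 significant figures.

Semi-major axis a = 6371 + 836 = 7207 km. Period T = 2π√(a³/μ) = 2π√(7207³/398600) = 6089.0 s = 101.48 min.

6090 seconds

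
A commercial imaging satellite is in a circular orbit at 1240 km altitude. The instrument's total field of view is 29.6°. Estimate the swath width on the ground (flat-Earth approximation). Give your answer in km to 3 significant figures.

655 km

Half-angle = 29.6°/2 = 14.8°.
Swath width ≈ 2h·tan(θ/2) = 2 × 1240 × tan(14.8°) = 655.2 km.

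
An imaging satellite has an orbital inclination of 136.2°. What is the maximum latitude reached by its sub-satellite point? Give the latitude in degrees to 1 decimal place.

Retrograde orbit: the ground track reaches ±(180° − i) = ±(180 − 136.2) = ±43.8°.

43.8°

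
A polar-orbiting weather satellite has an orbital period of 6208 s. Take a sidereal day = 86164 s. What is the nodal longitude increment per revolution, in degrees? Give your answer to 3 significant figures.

During one orbit Earth rotates (6208.0 / 86164) × 360° = 25.94°.

25.9°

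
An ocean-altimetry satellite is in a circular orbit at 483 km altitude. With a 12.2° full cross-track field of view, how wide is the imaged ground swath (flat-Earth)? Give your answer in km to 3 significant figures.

Half-angle = 12.2°/2 = 6.1°.
Swath width ≈ 2h·tan(θ/2) = 2 × 483 × tan(6.1°) = 103.2 km.

103 km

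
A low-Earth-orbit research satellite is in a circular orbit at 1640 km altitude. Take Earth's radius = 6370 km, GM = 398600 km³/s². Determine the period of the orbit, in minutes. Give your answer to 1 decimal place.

118.9 min

Semi-major axis a = 6370 + 1640 = 8010 km. Period T = 2π√(a³/μ) = 2π√(8010³/398600) = 7134.4 s = 118.91 min.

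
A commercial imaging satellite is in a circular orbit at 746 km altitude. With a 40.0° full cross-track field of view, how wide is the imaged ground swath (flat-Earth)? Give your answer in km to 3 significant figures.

543 km

Half-angle = 40.0°/2 = 20°.
Swath width ≈ 2h·tan(θ/2) = 2 × 746 × tan(20°) = 543.0 km.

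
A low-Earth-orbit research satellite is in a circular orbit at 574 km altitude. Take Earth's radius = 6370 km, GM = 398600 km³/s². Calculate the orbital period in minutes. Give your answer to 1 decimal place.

96.0 min

Semi-major axis a = 6370 + 574 = 6944 km. Period T = 2π√(a³/μ) = 2π√(6944³/398600) = 5758.7 s = 95.98 min.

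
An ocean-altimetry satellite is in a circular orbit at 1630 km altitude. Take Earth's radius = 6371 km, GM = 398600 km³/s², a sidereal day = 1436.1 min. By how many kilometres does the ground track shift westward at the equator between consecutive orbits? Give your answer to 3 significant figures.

3310 km

Semi-major axis a = 6371 + 1630 = 8001 km. Period T = 2π√(a³/μ) = 2π√(8001³/398600) = 7122.4 s = 118.71 min.
During one orbit Earth rotates (7122.4 / 86166) × 360° = 29.76°.
At the equator that is 29.76° × (2π·6371/360) km/° = 29.76 × 111.2 = 3309 km.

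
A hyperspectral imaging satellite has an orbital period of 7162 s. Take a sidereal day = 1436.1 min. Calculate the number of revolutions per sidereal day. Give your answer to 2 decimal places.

12.03

Orbits per sidereal day = 86166 / 7162.0 = 12.031.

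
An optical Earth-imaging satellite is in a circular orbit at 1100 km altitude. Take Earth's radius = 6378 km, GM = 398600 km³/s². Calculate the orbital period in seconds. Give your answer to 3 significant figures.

6440 seconds

Semi-major axis a = 6378 + 1100 = 7478 km. Period T = 2π√(a³/μ) = 2π√(7478³/398600) = 6435.6 s = 107.26 min.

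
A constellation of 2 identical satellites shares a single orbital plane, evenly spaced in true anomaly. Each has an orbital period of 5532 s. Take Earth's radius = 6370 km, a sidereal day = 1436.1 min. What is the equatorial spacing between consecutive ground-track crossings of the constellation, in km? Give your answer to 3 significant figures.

1280 km

Single-satellite node shift = (5532.0/86166) × 360° = 23.11°.
With 2 satellites evenly phased, successive equator crossings are 23.11/2 = 11.556° apart.
That is 11.556 × 111.2 = 1285 km at the equator.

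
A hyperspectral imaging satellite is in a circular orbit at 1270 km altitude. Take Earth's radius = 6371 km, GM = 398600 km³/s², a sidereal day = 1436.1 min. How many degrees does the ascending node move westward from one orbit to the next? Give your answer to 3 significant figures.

Semi-major axis a = 6371 + 1270 = 7641 km. Period T = 2π√(a³/μ) = 2π√(7641³/398600) = 6647.2 s = 110.79 min.
During one orbit Earth rotates (6647.2 / 86166) × 360° = 27.77°.

27.8°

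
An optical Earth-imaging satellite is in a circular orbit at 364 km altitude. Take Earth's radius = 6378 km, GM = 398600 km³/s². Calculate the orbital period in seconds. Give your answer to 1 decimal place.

5509.3 seconds

Semi-major axis a = 6378 + 364 = 6742 km. Period T = 2π√(a³/μ) = 2π√(6742³/398600) = 5509.3 s = 91.82 min.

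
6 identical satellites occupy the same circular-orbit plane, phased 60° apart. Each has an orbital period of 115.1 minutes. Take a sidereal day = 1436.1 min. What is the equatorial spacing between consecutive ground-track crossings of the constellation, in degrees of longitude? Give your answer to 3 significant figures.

T = 115.1 min = 6906.0 s.
Single-satellite node shift = (6906.0/86166) × 360° = 28.85°.
With 6 satellites evenly phased, successive equator crossings are 28.85/6 = 4.809° apart.

4.81°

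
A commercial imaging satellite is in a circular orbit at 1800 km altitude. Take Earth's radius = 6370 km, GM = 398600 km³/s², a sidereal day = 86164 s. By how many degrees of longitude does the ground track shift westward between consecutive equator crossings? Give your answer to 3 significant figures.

30.7°

Semi-major axis a = 6370 + 1800 = 8170 km. Period T = 2π√(a³/μ) = 2π√(8170³/398600) = 7349.3 s = 122.49 min.
During one orbit Earth rotates (7349.3 / 86164) × 360° = 30.71°.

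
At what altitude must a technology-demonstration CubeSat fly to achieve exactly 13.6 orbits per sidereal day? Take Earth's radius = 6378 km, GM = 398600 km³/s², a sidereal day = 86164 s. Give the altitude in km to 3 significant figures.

Required period T = 86164 / 13.6 = 6335.6 s.
From T = 2π√(a³/μ): a = (μ T²/4π²)^(1/3) = (398600 × 6335.6² / 4π²)^(1/3) = 7400 km.
Altitude h = a − R = 7400 − 6378 = 1022 km.

1020 km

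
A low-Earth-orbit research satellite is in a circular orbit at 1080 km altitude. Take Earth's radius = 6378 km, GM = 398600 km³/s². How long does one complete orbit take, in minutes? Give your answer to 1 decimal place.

106.8 min

Semi-major axis a = 6378 + 1080 = 7458 km. Period T = 2π√(a³/μ) = 2π√(7458³/398600) = 6409.8 s = 106.83 min.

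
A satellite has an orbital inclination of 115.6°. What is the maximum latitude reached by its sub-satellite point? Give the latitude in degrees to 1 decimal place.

Retrograde orbit: the ground track reaches ±(180° − i) = ±(180 − 115.6) = ±64.4°.

64.4°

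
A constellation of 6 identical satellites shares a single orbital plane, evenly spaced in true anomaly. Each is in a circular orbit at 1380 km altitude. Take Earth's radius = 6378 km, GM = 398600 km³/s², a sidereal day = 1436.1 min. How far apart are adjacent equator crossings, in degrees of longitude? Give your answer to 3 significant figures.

Semi-major axis a = 6378 + 1380 = 7758 km. Period T = 2π√(a³/μ) = 2π√(7758³/398600) = 6800.4 s = 113.34 min.
Single-satellite node shift = (6800.4/86166) × 360° = 28.41°.
With 6 satellites evenly phased, successive equator crossings are 28.41/6 = 4.735° apart.

4.74°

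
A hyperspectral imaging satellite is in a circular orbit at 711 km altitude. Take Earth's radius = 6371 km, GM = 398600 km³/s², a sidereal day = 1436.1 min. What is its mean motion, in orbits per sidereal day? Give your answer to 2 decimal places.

Semi-major axis a = 6371 + 711 = 7082 km. Period T = 2π√(a³/μ) = 2π√(7082³/398600) = 5931.2 s = 98.85 min.
Orbits per sidereal day = 86166 / 5931.2 = 14.527.

14.53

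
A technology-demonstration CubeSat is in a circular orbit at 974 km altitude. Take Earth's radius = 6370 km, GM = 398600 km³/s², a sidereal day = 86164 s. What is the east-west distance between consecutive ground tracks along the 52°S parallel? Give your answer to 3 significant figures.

Semi-major axis a = 6370 + 974 = 7344 km. Period T = 2π√(a³/μ) = 2π√(7344³/398600) = 6263.4 s = 104.39 min.
Node shift per orbit = (6263.4/86164) × 360° = 26.17°.
Equatorial spacing = 26.17 × 111.2 km/° = 2909 km.
At 52° latitude, spacing = 2909 × cos(52°) = 1791 km.

1790 km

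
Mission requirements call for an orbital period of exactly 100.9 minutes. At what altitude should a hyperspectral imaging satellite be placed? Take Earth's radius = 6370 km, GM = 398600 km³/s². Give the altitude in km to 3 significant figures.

809 km

T = 100.9 min = 6054.0 s.
From T = 2π√(a³/μ): a = (μ T²/4π²)^(1/3) = (398600 × 6054.0² / 4π²)^(1/3) = 7179 km.
Altitude h = a − R = 7179 − 6370 = 809 km.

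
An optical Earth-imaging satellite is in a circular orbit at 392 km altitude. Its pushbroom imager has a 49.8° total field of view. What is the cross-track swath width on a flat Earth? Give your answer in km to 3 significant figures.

364 km

Half-angle = 49.8°/2 = 24.9°.
Swath width ≈ 2h·tan(θ/2) = 2 × 392 × tan(24.9°) = 363.9 km.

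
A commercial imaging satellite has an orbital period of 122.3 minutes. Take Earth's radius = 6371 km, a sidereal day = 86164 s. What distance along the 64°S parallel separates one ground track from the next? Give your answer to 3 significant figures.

1490 km

T = 122.3 min = 7338.0 s.
Node shift per orbit = (7338.0/86164) × 360° = 30.66°.
Equatorial spacing = 30.66 × 111.2 km/° = 3409 km.
At 64° latitude, spacing = 3409 × cos(64°) = 1494 km.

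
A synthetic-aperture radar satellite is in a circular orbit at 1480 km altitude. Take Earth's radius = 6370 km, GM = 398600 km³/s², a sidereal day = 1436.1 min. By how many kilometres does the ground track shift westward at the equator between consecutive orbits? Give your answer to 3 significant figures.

3220 km

Semi-major axis a = 6370 + 1480 = 7850 km. Period T = 2π√(a³/μ) = 2π√(7850³/398600) = 6921.7 s = 115.36 min.
During one orbit Earth rotates (6921.7 / 86166) × 360° = 28.92°.
At the equator that is 28.92° × (2π·6370/360) km/° = 28.92 × 111.2 = 3215 km.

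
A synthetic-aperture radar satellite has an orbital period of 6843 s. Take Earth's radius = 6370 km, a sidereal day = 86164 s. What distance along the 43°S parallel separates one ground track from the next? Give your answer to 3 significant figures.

Node shift per orbit = (6843.0/86164) × 360° = 28.59°.
Equatorial spacing = 28.59 × 111.2 km/° = 3179 km.
At 43° latitude, spacing = 3179 × cos(43°) = 2325 km.

2320 km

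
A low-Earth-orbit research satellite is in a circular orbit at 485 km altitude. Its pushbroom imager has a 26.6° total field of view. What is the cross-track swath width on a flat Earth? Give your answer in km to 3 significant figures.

229 km

Half-angle = 26.6°/2 = 13.3°.
Swath width ≈ 2h·tan(θ/2) = 2 × 485 × tan(13.3°) = 229.3 km.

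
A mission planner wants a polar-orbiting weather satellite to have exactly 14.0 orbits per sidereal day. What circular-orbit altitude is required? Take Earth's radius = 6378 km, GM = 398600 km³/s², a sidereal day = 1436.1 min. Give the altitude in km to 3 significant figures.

881 km

Required period T = 86166 / 14.0 = 6154.7 s.
From T = 2π√(a³/μ): a = (μ T²/4π²)^(1/3) = (398600 × 6154.7² / 4π²)^(1/3) = 7259 km.
Altitude h = a − R = 7259 − 6378 = 881 km.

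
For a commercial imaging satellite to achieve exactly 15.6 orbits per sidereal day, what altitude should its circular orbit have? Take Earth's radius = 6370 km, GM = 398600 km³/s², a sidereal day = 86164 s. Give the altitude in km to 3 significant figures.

383 km

Required period T = 86164 / 15.6 = 5523.3 s.
From T = 2π√(a³/μ): a = (μ T²/4π²)^(1/3) = (398600 × 5523.3² / 4π²)^(1/3) = 6753 km.
Altitude h = a − R = 6753 − 6370 = 383 km.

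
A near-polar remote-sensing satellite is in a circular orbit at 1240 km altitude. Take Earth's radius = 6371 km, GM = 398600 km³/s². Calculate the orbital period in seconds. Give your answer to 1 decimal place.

6608.1 seconds

Semi-major axis a = 6371 + 1240 = 7611 km. Period T = 2π√(a³/μ) = 2π√(7611³/398600) = 6608.1 s = 110.13 min.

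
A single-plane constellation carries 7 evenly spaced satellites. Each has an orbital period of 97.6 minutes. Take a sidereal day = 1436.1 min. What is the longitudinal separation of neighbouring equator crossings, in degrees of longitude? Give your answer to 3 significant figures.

3.50°

T = 97.6 min = 5856.0 s.
Single-satellite node shift = (5856.0/86166) × 360° = 24.47°.
With 7 satellites evenly phased, successive equator crossings are 24.47/7 = 3.495° apart.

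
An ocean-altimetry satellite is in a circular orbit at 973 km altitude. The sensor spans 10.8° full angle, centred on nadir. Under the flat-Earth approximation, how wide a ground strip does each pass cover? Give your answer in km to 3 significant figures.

184 km

Half-angle = 10.8°/2 = 5.4°.
Swath width ≈ 2h·tan(θ/2) = 2 × 973 × tan(5.4°) = 184.0 km.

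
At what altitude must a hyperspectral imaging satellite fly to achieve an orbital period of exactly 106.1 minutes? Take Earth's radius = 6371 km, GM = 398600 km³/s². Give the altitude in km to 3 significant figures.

T = 106.1 min = 6366.0 s.
From T = 2π√(a³/μ): a = (μ T²/4π²)^(1/3) = (398600 × 6366.0² / 4π²)^(1/3) = 7424 km.
Altitude h = a − R = 7424 − 6371 = 1053 km.

1050 km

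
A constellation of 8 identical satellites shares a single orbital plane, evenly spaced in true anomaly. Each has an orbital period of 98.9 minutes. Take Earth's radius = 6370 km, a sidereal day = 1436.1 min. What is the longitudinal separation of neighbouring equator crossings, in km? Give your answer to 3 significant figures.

T = 98.9 min = 5934.0 s.
Single-satellite node shift = (5934.0/86166) × 360° = 24.79°.
With 8 satellites evenly phased, successive equator crossings are 24.79/8 = 3.099° apart.
That is 3.099 × 111.2 = 345 km at the equator.

345 km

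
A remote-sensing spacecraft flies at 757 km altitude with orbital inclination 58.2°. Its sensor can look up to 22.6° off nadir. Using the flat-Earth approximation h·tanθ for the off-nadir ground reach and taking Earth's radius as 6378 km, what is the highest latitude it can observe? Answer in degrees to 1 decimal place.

For a prograde orbit the ground track reaches latitude ±i = ±58.2°.
Sensor half-swath on the ground ≈ 757·tan(22.6°) = 315 km = 2.83° of latitude.
Maximum observable latitude ≈ 58.2 + 2.83 = 61.0°.

61.0°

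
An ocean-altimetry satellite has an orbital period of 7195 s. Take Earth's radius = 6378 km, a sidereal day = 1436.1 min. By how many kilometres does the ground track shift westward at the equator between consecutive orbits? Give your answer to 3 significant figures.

3350 km

During one orbit Earth rotates (7195.0 / 86166) × 360° = 30.06°.
At the equator that is 30.06° × (2π·6378/360) km/° = 30.06 × 111.3 = 3346 km.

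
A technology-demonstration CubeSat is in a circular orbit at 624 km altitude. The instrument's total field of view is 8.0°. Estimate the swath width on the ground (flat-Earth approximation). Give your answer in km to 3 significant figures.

Half-angle = 8.0°/2 = 4°.
Swath width ≈ 2h·tan(θ/2) = 2 × 624 × tan(4°) = 87.3 km.

87.3 km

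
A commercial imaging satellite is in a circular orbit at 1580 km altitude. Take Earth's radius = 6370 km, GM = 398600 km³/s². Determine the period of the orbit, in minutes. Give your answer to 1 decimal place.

Semi-major axis a = 6370 + 1580 = 7950 km. Period T = 2π√(a³/μ) = 2π√(7950³/398600) = 7054.4 s = 117.57 min.

117.6 min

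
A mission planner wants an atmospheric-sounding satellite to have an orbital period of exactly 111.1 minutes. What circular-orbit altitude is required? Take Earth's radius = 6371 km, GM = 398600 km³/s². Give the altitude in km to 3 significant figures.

1280 km

T = 111.1 min = 6666.0 s.
From T = 2π√(a³/μ): a = (μ T²/4π²)^(1/3) = (398600 × 6666.0² / 4π²)^(1/3) = 7655 km.
Altitude h = a − R = 7655 − 6371 = 1284 km.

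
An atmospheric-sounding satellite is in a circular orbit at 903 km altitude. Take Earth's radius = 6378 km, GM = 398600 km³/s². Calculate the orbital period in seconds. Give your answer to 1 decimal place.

6183.0 seconds

Semi-major axis a = 6378 + 903 = 7281 km. Period T = 2π√(a³/μ) = 2π√(7281³/398600) = 6183.0 s = 103.05 min.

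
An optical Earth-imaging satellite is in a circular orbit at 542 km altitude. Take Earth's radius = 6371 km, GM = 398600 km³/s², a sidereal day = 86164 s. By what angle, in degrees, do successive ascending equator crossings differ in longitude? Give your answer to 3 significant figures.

23.9°

Semi-major axis a = 6371 + 542 = 6913 km. Period T = 2π√(a³/μ) = 2π√(6913³/398600) = 5720.2 s = 95.34 min.
During one orbit Earth rotates (5720.2 / 86164) × 360° = 23.90°.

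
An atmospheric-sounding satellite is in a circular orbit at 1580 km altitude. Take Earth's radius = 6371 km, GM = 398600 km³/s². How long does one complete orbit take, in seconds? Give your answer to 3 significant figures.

7060 seconds

Semi-major axis a = 6371 + 1580 = 7951 km. Period T = 2π√(a³/μ) = 2π√(7951³/398600) = 7055.8 s = 117.60 min.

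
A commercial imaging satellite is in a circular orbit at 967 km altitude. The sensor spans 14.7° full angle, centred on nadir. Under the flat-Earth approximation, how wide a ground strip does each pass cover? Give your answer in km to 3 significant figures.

249 km

Half-angle = 14.7°/2 = 7.35°.
Swath width ≈ 2h·tan(θ/2) = 2 × 967 × tan(7.35°) = 249.5 km.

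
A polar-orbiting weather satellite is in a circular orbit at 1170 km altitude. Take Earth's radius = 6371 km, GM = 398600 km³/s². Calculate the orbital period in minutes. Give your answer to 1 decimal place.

108.6 min

Semi-major axis a = 6371 + 1170 = 7541 km. Period T = 2π√(a³/μ) = 2π√(7541³/398600) = 6517.1 s = 108.62 min.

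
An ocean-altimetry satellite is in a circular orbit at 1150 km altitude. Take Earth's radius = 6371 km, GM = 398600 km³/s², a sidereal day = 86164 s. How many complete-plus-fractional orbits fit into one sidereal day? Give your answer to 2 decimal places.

13.27

Semi-major axis a = 6371 + 1150 = 7521 km. Period T = 2π√(a³/μ) = 2π√(7521³/398600) = 6491.2 s = 108.19 min.
Orbits per sidereal day = 86164 / 6491.2 = 13.274.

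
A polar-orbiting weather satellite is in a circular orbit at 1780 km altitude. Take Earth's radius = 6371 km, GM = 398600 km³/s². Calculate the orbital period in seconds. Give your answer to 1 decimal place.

7323.6 seconds

Semi-major axis a = 6371 + 1780 = 8151 km. Period T = 2π√(a³/μ) = 2π√(8151³/398600) = 7323.6 s = 122.06 min.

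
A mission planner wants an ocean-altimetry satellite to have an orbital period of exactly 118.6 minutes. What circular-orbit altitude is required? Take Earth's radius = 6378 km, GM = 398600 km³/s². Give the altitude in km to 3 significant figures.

T = 118.6 min = 7116.0 s.
From T = 2π√(a³/μ): a = (μ T²/4π²)^(1/3) = (398600 × 7116.0² / 4π²)^(1/3) = 7996 km.
Altitude h = a − R = 7996 − 6378 = 1618 km.

1620 km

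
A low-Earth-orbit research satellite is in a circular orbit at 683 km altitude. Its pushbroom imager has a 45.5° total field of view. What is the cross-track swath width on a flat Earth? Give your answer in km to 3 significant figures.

573 km

Half-angle = 45.5°/2 = 22.75°.
Swath width ≈ 2h·tan(θ/2) = 2 × 683 × tan(22.75°) = 572.8 km.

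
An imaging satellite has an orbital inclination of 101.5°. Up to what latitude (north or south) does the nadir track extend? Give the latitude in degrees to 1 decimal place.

Retrograde orbit: the ground track reaches ±(180° − i) = ±(180 − 101.5) = ±78.5°.

78.5°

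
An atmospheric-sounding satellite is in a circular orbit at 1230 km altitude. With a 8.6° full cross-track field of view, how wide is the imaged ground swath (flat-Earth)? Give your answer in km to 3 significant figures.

185 km

Half-angle = 8.6°/2 = 4.3°.
Swath width ≈ 2h·tan(θ/2) = 2 × 1230 × tan(4.3°) = 185.0 km.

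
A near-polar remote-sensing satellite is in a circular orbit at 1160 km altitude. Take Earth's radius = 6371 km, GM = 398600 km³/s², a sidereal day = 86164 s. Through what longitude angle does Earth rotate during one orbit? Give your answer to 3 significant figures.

27.2°

Semi-major axis a = 6371 + 1160 = 7531 km. Period T = 2π√(a³/μ) = 2π√(7531³/398600) = 6504.1 s = 108.40 min.
During one orbit Earth rotates (6504.1 / 86164) × 360° = 27.17°.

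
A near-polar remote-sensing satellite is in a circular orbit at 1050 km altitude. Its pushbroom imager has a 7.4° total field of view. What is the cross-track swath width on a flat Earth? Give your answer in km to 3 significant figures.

136 km

Half-angle = 7.4°/2 = 3.7°.
Swath width ≈ 2h·tan(θ/2) = 2 × 1050 × tan(3.7°) = 135.8 km.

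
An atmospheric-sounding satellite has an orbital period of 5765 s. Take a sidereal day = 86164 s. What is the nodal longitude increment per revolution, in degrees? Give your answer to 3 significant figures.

During one orbit Earth rotates (5765.0 / 86164) × 360° = 24.09°.

24.1°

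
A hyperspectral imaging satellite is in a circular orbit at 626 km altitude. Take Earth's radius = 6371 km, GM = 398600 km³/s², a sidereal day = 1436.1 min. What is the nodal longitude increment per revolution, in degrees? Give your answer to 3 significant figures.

24.3°

Semi-major axis a = 6371 + 626 = 6997 km. Period T = 2π√(a³/μ) = 2π√(6997³/398600) = 5824.8 s = 97.08 min.
During one orbit Earth rotates (5824.8 / 86166) × 360° = 24.34°.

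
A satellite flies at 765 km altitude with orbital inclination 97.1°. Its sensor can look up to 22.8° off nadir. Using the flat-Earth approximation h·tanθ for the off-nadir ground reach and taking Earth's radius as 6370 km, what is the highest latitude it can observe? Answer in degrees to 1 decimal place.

Retrograde orbit: the ground track reaches ±(180° − i) = ±(180 − 97.1) = ±82.9°.
Sensor half-swath on the ground ≈ 765·tan(22.8°) = 322 km = 2.89° of latitude.
Maximum observable latitude ≈ 82.9 + 2.89 = 85.8°.

85.8°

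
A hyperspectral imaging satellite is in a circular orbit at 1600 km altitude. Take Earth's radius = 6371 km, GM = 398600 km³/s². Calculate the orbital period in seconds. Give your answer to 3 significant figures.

7080 seconds

Semi-major axis a = 6371 + 1600 = 7971 km. Period T = 2π√(a³/μ) = 2π√(7971³/398600) = 7082.4 s = 118.04 min.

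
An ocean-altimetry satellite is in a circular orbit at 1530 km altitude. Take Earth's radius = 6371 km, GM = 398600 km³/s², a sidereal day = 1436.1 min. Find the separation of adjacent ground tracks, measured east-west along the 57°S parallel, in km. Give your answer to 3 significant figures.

1770 km

Semi-major axis a = 6371 + 1530 = 7901 km. Period T = 2π√(a³/μ) = 2π√(7901³/398600) = 6989.3 s = 116.49 min.
Node shift per orbit = (6989.3/86166) × 360° = 29.20°.
Equatorial spacing = 29.20 × 111.2 km/° = 3247 km.
At 57° latitude, spacing = 3247 × cos(57°) = 1768 km.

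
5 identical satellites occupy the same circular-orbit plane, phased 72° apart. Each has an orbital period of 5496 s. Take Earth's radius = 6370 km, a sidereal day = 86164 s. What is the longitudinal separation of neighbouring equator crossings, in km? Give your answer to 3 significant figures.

511 km

Single-satellite node shift = (5496.0/86164) × 360° = 22.96°.
With 5 satellites evenly phased, successive equator crossings are 22.96/5 = 4.593° apart.
That is 4.593 × 111.2 = 511 km at the equator.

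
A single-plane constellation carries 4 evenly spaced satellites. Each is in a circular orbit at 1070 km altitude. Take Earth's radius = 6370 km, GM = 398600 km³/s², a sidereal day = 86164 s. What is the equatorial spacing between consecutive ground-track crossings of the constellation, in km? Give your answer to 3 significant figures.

Semi-major axis a = 6370 + 1070 = 7440 km. Period T = 2π√(a³/μ) = 2π√(7440³/398600) = 6386.6 s = 106.44 min.
Single-satellite node shift = (6386.6/86164) × 360° = 26.68°.
With 4 satellites evenly phased, successive equator crossings are 26.68/4 = 6.671° apart.
That is 6.671 × 111.2 = 742 km at the equator.

742 km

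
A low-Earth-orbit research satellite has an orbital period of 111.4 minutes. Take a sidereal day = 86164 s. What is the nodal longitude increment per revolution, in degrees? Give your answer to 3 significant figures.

T = 111.4 min = 6684.0 s.
During one orbit Earth rotates (6684.0 / 86164) × 360° = 27.93°.

27.9°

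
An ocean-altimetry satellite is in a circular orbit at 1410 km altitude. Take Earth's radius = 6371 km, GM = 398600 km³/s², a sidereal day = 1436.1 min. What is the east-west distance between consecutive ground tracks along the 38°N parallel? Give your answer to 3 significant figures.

2500 km

Semi-major axis a = 6371 + 1410 = 7781 km. Period T = 2π√(a³/μ) = 2π√(7781³/398600) = 6830.7 s = 113.84 min.
Node shift per orbit = (6830.7/86166) × 360° = 28.54°.
Equatorial spacing = 28.54 × 111.2 km/° = 3173 km.
At 38° latitude, spacing = 3173 × cos(38°) = 2501 km.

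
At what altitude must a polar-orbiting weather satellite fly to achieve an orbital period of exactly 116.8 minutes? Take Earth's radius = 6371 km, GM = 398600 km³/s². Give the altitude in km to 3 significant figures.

T = 116.8 min = 7008.0 s.
From T = 2π√(a³/μ): a = (μ T²/4π²)^(1/3) = (398600 × 7008.0² / 4π²)^(1/3) = 7915 km.
Altitude h = a − R = 7915 − 6371 = 1544 km.

1540 km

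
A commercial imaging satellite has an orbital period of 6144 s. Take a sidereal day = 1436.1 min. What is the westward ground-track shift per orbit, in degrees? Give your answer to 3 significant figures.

25.7°

During one orbit Earth rotates (6144.0 / 86166) × 360° = 25.67°.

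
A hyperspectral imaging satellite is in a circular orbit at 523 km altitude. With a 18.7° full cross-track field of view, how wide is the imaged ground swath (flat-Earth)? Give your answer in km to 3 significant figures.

172 km

Half-angle = 18.7°/2 = 9.35°.
Swath width ≈ 2h·tan(θ/2) = 2 × 523 × tan(9.35°) = 172.2 km.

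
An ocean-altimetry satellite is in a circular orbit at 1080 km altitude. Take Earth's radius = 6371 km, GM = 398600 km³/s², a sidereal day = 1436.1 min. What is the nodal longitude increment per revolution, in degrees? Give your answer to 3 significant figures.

Semi-major axis a = 6371 + 1080 = 7451 km. Period T = 2π√(a³/μ) = 2π√(7451³/398600) = 6400.8 s = 106.68 min.
During one orbit Earth rotates (6400.8 / 86166) × 360° = 26.74°.

26.7°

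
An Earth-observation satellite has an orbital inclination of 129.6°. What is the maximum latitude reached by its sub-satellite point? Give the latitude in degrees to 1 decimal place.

50.4°

Retrograde orbit: the ground track reaches ±(180° − i) = ±(180 − 129.6) = ±50.4°.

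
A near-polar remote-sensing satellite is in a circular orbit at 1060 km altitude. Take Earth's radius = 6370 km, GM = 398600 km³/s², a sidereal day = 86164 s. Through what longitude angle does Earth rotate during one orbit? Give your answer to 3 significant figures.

26.6°

Semi-major axis a = 6370 + 1060 = 7430 km. Period T = 2π√(a³/μ) = 2π√(7430³/398600) = 6373.7 s = 106.23 min.
During one orbit Earth rotates (6373.7 / 86164) × 360° = 26.63°.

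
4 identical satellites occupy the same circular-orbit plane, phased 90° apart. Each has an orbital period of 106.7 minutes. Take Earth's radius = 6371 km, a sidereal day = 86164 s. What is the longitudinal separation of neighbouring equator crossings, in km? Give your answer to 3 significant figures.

T = 106.7 min = 6402.0 s.
Single-satellite node shift = (6402.0/86164) × 360° = 26.75°.
With 4 satellites evenly phased, successive equator crossings are 26.75/4 = 6.687° apart.
That is 6.687 × 111.2 = 744 km at the equator.

744 km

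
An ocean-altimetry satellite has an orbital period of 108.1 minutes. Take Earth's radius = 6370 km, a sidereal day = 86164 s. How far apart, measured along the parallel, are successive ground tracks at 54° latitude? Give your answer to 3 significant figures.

T = 108.1 min = 6486.0 s.
Node shift per orbit = (6486.0/86164) × 360° = 27.10°.
Equatorial spacing = 27.10 × 111.2 km/° = 3013 km.
At 54° latitude, spacing = 3013 × cos(54°) = 1771 km.

1770 km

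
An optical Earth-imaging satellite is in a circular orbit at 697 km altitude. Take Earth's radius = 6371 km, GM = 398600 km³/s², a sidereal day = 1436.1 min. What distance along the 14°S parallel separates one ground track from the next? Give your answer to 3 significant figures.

2670 km

Semi-major axis a = 6371 + 697 = 7068 km. Period T = 2π√(a³/μ) = 2π√(7068³/398600) = 5913.7 s = 98.56 min.
Node shift per orbit = (5913.7/86166) × 360° = 24.71°.
Equatorial spacing = 24.71 × 111.2 km/° = 2747 km.
At 14° latitude, spacing = 2747 × cos(14°) = 2666 km.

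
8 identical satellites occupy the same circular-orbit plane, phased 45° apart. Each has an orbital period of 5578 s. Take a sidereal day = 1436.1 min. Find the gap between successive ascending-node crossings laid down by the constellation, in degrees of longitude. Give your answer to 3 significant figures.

2.91°

Single-satellite node shift = (5578.0/86166) × 360° = 23.30°.
With 8 satellites evenly phased, successive equator crossings are 23.30/8 = 2.913° apart.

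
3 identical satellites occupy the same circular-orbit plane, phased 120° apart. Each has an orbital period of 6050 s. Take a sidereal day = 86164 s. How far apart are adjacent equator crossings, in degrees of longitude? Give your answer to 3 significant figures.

8.43°

Single-satellite node shift = (6050.0/86164) × 360° = 25.28°.
With 3 satellites evenly phased, successive equator crossings are 25.28/3 = 8.426° apart.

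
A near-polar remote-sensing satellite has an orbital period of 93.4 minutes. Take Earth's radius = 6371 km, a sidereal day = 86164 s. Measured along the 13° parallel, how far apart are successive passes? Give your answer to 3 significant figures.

2540 km

T = 93.4 min = 5604.0 s.
Node shift per orbit = (5604.0/86164) × 360° = 23.41°.
Equatorial spacing = 23.41 × 111.2 km/° = 2604 km.
At 13° latitude, spacing = 2604 × cos(13°) = 2537 km.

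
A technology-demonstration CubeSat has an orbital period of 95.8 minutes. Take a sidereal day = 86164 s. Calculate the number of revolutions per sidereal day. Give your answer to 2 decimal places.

T = 95.8 min = 5748.0 s.
Orbits per sidereal day = 86164 / 5748.0 = 14.990.

14.99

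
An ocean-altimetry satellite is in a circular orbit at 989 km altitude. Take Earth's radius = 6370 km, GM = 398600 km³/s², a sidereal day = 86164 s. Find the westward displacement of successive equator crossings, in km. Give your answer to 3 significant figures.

Semi-major axis a = 6370 + 989 = 7359 km. Period T = 2π√(a³/μ) = 2π√(7359³/398600) = 6282.6 s = 104.71 min.
During one orbit Earth rotates (6282.6 / 86164) × 360° = 26.25°.
At the equator that is 26.25° × (2π·6370/360) km/° = 26.25 × 111.2 = 2918 km.

2920 km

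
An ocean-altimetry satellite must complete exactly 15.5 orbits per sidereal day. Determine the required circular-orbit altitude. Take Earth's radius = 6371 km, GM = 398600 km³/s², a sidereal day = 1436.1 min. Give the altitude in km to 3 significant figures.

412 km

Required period T = 86166 / 15.5 = 5559.1 s.
From T = 2π√(a³/μ): a = (μ T²/4π²)^(1/3) = (398600 × 5559.1² / 4π²)^(1/3) = 6783 km.
Altitude h = a − R = 6783 − 6371 = 412 km.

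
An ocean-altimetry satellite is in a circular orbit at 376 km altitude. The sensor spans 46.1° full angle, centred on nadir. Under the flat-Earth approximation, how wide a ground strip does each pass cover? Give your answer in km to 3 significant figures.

Half-angle = 46.1°/2 = 23.05°.
Swath width ≈ 2h·tan(θ/2) = 2 × 376 × tan(23.05°) = 320.0 km.

320 km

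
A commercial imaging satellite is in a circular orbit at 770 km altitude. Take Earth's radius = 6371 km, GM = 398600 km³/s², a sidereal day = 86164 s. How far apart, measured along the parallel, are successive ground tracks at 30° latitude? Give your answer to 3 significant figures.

Semi-major axis a = 6371 + 770 = 7141 km. Period T = 2π√(a³/μ) = 2π√(7141³/398600) = 6005.5 s = 100.09 min.
Node shift per orbit = (6005.5/86164) × 360° = 25.09°.
Equatorial spacing = 25.09 × 111.2 km/° = 2790 km.
At 30° latitude, spacing = 2790 × cos(30°) = 2416 km.

2420 km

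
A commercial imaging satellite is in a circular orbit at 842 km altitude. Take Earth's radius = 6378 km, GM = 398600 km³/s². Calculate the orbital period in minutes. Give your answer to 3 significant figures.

102 min

Semi-major axis a = 6378 + 842 = 7220 km. Period T = 2π√(a³/μ) = 2π√(7220³/398600) = 6105.4 s = 101.76 min.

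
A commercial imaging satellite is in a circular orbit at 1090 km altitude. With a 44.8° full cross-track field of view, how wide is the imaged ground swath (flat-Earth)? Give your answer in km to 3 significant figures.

899 km

Half-angle = 44.8°/2 = 22.4°.
Swath width ≈ 2h·tan(θ/2) = 2 × 1090 × tan(22.4°) = 898.5 km.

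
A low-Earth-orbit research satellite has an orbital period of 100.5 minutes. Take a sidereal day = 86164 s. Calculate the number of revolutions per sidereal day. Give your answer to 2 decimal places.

T = 100.5 min = 6030.0 s.
Orbits per sidereal day = 86164 / 6030.0 = 14.289.

14.29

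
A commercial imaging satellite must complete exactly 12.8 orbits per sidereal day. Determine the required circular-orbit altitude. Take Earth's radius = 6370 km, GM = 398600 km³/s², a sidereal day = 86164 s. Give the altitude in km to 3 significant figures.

1340 km

Required period T = 86164 / 12.8 = 6731.6 s.
From T = 2π√(a³/μ): a = (μ T²/4π²)^(1/3) = (398600 × 6731.6² / 4π²)^(1/3) = 7706 km.
Altitude h = a − R = 7706 − 6370 = 1336 km.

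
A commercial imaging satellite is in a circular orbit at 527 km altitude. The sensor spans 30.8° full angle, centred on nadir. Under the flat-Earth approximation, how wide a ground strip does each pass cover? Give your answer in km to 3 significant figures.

290 km

Half-angle = 30.8°/2 = 15.4°.
Swath width ≈ 2h·tan(θ/2) = 2 × 527 × tan(15.4°) = 290.3 km.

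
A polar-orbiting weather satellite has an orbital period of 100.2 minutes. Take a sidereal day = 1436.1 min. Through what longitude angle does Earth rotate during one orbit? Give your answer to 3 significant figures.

25.1°

T = 100.2 min = 6012.0 s.
During one orbit Earth rotates (6012.0 / 86166) × 360° = 25.12°.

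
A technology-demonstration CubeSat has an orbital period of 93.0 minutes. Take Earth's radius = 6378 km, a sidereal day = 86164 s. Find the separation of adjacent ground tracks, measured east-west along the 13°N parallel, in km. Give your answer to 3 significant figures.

T = 93.0 min = 5580.0 s.
Node shift per orbit = (5580.0/86164) × 360° = 23.31°.
Equatorial spacing = 23.31 × 111.3 km/° = 2595 km.
At 13° latitude, spacing = 2595 × cos(13°) = 2529 km.

2530 km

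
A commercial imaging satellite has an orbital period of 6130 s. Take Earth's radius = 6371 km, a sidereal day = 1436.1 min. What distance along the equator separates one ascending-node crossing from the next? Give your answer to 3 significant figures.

2850 km

During one orbit Earth rotates (6130.0 / 86166) × 360° = 25.61°.
At the equator that is 25.61° × (2π·6371/360) km/° = 25.61 × 111.2 = 2848 km.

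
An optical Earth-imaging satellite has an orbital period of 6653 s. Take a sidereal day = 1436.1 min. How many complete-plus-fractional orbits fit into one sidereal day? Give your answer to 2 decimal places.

12.95

Orbits per sidereal day = 86166 / 6653.0 = 12.951.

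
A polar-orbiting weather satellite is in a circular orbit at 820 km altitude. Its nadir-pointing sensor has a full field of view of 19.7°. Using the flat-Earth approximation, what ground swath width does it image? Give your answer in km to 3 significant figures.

Half-angle = 19.7°/2 = 9.85°.
Swath width ≈ 2h·tan(θ/2) = 2 × 820 × tan(9.85°) = 284.8 km.

285 km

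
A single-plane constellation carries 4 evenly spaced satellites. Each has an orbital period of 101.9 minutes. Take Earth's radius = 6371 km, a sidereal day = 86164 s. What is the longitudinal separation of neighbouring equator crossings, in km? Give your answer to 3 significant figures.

T = 101.9 min = 6114.0 s.
Single-satellite node shift = (6114.0/86164) × 360° = 25.54°.
With 4 satellites evenly phased, successive equator crossings are 25.54/4 = 6.386° apart.
That is 6.386 × 111.2 = 710 km at the equator.

710 km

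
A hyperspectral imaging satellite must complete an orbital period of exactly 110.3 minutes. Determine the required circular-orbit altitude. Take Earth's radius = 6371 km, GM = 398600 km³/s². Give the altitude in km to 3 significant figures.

T = 110.3 min = 6618.0 s.
From T = 2π√(a³/μ): a = (μ T²/4π²)^(1/3) = (398600 × 6618.0² / 4π²)^(1/3) = 7619 km.
Altitude h = a − R = 7619 − 6371 = 1248 km.

1250 km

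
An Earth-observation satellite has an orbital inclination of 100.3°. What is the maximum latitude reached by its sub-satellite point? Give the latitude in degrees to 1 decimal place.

79.7°

Retrograde orbit: the ground track reaches ±(180° − i) = ±(180 − 100.3) = ±79.7°.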